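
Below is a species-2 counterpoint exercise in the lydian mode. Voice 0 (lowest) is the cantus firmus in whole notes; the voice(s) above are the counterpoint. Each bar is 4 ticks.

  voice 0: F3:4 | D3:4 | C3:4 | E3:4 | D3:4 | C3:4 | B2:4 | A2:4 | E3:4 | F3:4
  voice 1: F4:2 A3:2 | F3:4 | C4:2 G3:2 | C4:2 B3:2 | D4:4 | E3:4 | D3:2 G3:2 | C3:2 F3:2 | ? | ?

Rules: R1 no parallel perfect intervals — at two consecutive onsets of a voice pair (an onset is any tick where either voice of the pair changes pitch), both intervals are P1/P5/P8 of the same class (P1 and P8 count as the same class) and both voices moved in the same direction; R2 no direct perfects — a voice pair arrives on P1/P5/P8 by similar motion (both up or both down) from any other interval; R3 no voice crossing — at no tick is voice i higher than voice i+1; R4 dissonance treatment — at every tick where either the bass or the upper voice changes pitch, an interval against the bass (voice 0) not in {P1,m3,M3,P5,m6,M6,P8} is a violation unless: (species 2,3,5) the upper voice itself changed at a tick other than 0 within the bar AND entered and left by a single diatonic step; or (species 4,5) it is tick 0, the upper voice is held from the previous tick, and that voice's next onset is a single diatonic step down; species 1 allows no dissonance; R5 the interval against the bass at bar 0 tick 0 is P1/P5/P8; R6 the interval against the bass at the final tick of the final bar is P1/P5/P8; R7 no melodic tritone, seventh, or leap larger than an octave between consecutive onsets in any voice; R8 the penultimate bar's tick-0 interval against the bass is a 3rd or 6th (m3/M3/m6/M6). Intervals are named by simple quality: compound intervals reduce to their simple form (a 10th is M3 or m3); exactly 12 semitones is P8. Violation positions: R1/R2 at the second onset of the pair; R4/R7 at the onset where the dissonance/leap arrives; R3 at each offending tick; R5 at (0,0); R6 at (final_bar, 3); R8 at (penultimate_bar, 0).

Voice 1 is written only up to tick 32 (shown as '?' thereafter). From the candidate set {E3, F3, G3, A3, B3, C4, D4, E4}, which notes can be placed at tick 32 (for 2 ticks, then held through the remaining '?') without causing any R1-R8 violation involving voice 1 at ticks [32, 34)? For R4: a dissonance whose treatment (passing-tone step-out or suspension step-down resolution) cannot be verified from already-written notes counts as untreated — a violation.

E3: violates R8
F3: violates R4,R8
G3: legal
A3: violates R4,R8
B3: violates R2,R7,R8
C4: legal
D4: violates R4,R8
E4: violates R2,R7,R8

{C4, G3}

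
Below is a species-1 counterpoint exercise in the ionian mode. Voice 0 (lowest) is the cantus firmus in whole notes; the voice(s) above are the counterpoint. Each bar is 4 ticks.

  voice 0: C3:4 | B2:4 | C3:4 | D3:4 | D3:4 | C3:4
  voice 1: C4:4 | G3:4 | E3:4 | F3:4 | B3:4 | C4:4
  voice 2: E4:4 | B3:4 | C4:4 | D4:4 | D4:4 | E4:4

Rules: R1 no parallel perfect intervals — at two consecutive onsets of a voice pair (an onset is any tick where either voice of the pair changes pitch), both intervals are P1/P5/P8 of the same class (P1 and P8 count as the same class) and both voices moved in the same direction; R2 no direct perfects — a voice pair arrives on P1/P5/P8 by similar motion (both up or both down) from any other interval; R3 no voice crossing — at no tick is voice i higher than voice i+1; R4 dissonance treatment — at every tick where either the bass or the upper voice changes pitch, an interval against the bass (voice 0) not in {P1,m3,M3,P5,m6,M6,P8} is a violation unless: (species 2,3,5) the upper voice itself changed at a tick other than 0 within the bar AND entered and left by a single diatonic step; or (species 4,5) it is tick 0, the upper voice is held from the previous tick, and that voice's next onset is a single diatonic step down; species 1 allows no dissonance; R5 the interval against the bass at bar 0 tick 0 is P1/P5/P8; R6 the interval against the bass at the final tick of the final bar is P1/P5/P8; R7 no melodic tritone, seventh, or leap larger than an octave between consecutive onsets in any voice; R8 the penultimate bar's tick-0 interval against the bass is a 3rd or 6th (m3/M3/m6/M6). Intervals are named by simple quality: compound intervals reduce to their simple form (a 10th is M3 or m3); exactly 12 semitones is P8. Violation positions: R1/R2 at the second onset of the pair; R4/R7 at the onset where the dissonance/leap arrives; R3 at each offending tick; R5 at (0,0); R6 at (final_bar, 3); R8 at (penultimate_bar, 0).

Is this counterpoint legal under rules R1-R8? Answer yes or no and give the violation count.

No (7 violations)

bar 0: v0=C3 v1=C4 v2=E4 (M3)
bar 1: v0=B2 v1=G3 v2=B3 (P8)
bar 2: v0=C3 v1=E3 v2=C4 (P8)
bar 3: v0=D3 v1=F3 v2=D4 (P8)
bar 4: v0=D3 v1=B3 v2=D4 (P8)
bar 5: v0=C3 v1=C4 v2=E4 (M3)
  R5 @ bar0.0: opens on M3
  R2 @ bar1.0: C3/E4 M3 -> B2/B3 P8 similar
  R1 @ bar2.0: B2/B3 P8 -> C3/C4 P8 similar
  R1 @ bar3.0: C3/C4 P8 -> D3/D4 P8 similar
  R7 @ bar4.0: F3->B3 leap 6st
  R8 @ bar4.0: penult P8 not 3rd/6th
  R6 @ bar5.3: closes on M3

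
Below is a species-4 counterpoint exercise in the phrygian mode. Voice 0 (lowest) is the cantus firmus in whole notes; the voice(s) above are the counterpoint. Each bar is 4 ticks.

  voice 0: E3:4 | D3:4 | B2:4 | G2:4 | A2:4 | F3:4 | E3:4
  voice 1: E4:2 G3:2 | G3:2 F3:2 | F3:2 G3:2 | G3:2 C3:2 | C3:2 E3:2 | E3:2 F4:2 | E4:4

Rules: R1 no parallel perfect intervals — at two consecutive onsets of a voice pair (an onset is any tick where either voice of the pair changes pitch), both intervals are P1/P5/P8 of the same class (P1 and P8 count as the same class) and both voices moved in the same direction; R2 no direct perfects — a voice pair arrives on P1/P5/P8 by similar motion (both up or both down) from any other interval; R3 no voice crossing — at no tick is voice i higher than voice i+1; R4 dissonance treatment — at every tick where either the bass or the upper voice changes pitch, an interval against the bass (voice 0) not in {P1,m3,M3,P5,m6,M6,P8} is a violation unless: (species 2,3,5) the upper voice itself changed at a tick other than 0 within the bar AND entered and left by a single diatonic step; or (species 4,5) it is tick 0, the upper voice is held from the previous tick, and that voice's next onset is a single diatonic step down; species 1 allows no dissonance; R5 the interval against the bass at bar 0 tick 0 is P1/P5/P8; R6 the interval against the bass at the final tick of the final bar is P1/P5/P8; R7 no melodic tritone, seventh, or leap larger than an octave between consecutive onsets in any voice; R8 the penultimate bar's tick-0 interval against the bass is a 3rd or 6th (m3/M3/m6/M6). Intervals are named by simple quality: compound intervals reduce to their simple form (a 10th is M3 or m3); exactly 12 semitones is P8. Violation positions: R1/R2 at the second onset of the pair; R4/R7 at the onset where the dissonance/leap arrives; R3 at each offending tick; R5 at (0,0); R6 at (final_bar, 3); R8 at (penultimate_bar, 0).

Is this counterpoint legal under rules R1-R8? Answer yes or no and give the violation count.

bar 0: v0=E3 v1=E4 (P8)
bar 1: v0=D3 v1=G3 (P4)
bar 2: v0=B2 v1=F3 (TT)
bar 3: v0=G2 v1=G3 (P8)
bar 4: v0=A2 v1=C3 (m3)
bar 5: v0=F3 v1=E3 (m2)
bar 6: v0=E3 v1=E4 (P8)
  R4 @ bar2.0: B2/F3 TT untreated
  R4 @ bar3.2: G2/C3 P4 untreated
  R3 @ bar5.0: F3 above E3
  R4 @ bar5.0: F3/E3 m2 untreated
  R8 @ bar5.0: penult m2 not 3rd/6th
  R3 @ bar5.1: F3 above E3
  R7 @ bar5.2: E3->F4 leap 13st
  R1 @ bar6.0: F3/F4 P8 -> E3/E4 P8 similar

No (8 violations)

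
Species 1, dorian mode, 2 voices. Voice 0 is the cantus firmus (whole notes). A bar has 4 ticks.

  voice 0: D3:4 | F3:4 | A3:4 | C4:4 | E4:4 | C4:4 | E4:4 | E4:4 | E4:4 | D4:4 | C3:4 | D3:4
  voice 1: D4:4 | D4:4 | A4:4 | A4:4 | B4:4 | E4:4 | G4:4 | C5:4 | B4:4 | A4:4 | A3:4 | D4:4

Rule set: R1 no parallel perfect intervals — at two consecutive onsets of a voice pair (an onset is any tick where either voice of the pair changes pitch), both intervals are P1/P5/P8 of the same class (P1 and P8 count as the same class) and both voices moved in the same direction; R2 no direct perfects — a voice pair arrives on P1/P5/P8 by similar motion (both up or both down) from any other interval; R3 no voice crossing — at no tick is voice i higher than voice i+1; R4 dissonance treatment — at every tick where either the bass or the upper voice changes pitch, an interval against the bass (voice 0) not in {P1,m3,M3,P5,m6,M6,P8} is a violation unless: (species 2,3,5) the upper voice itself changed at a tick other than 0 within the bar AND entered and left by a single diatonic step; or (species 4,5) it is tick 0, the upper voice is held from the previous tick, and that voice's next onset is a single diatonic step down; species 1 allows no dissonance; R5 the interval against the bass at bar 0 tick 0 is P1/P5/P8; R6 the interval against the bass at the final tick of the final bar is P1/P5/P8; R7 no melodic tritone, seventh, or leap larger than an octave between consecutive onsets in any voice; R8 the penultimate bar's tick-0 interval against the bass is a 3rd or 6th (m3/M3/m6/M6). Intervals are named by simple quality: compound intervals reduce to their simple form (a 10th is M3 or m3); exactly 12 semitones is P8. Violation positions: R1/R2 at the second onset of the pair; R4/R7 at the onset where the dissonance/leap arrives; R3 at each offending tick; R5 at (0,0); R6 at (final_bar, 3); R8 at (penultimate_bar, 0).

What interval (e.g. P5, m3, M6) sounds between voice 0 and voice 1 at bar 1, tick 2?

M6

voice 0=F3 voice 1=D4 -> M6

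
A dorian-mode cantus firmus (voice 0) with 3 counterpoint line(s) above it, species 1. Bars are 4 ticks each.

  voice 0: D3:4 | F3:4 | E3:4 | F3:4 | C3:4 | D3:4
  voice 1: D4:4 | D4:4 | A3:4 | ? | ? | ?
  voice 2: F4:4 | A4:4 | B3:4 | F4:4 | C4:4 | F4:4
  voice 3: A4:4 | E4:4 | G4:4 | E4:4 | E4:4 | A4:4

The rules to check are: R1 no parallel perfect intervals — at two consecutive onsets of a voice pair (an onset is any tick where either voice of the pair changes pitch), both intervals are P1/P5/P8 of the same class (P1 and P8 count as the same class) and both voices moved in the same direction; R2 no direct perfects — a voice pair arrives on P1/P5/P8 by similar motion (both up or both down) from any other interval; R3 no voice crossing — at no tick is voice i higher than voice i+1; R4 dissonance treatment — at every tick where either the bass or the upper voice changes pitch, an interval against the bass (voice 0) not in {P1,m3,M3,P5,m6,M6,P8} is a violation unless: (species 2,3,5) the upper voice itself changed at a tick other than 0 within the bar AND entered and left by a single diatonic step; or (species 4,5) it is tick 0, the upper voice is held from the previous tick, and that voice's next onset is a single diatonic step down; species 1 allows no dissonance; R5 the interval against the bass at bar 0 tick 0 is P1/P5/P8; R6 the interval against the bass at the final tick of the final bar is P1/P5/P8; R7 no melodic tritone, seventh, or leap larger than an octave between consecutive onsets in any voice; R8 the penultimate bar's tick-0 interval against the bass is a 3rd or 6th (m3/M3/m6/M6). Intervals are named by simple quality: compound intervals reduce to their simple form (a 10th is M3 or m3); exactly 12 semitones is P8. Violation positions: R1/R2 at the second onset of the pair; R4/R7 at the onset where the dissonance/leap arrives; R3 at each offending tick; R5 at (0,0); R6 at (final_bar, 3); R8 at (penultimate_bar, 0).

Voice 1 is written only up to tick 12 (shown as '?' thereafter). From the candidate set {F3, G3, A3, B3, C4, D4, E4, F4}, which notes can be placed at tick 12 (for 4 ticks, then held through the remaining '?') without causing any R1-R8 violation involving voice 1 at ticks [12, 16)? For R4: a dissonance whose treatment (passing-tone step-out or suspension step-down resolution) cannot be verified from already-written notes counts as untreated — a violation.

{A3, D4, F3}

F3: legal
G3: violates R4
A3: legal
B3: violates R4
C4: violates R2
D4: legal
E4: violates R4
F4: violates R2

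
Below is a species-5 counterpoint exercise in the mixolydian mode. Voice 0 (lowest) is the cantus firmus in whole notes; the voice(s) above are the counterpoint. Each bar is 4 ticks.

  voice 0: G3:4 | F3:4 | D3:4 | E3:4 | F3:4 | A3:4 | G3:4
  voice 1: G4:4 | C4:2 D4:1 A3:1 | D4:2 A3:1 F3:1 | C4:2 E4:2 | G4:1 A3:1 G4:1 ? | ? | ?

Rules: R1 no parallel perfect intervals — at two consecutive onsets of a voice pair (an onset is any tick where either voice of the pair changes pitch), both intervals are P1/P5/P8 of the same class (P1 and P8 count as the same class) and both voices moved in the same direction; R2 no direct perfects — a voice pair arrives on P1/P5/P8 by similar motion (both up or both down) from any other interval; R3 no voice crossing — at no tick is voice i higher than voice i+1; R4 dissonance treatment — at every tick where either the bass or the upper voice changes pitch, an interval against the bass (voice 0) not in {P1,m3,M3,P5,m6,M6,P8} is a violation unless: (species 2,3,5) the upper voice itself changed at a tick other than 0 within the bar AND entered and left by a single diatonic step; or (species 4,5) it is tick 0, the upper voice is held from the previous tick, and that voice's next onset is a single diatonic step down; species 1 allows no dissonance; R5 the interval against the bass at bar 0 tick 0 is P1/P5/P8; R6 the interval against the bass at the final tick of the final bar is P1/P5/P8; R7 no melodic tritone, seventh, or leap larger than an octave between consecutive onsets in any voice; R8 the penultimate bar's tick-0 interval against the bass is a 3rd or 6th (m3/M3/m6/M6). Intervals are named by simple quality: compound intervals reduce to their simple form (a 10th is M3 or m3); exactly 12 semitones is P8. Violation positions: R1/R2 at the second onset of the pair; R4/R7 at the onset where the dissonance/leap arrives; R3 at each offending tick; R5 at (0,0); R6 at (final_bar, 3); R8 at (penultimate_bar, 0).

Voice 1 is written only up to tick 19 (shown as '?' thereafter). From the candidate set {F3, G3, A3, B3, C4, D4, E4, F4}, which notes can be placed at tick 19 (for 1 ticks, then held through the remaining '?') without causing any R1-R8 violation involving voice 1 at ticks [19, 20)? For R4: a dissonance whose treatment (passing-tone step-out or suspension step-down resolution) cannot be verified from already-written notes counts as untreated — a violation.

{C4, D4, F4}

F3: violates R7
G3: violates R4
A3: violates R7
B3: violates R4
C4: legal
D4: legal
E4: violates R4
F4: legal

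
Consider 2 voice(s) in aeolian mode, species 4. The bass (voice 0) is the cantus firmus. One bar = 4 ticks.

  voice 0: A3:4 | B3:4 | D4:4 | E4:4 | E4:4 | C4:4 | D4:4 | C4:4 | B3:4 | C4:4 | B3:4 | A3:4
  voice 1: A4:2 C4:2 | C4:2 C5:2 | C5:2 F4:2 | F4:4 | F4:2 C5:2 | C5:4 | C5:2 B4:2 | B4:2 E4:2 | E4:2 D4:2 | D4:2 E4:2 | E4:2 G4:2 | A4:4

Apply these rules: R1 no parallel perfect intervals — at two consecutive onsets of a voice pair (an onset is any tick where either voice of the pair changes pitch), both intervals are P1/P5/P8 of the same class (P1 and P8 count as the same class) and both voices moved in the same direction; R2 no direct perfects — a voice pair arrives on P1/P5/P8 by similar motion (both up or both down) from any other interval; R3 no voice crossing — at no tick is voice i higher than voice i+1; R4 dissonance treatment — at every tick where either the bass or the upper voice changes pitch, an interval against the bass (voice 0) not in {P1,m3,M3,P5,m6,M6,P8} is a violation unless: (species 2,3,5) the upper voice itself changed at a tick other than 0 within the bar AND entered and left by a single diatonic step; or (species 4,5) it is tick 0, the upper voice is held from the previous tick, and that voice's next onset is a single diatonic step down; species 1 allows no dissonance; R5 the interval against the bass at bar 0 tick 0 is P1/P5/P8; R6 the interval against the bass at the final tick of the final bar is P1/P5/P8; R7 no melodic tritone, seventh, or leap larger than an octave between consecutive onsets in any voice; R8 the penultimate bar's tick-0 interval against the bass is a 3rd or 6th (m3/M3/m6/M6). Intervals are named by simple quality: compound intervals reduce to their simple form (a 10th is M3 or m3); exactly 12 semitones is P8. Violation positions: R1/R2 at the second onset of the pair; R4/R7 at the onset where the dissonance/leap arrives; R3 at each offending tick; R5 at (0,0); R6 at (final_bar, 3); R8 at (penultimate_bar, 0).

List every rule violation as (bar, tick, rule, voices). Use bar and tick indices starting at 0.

(1, 0, R4, (0, 1))
(1, 2, R4, (0, 1))
(2, 0, R4, (0, 1))
(3, 0, R4, (0, 1))
(7, 0, R4, (0, 1))
(9, 0, R4, (0, 1))
(10, 0, R4, (0, 1))
(10, 0, R8, (0, 1))

bar 0: v0=A3 v1=A4 downbeat P8
bar 1: v0=B3 v1=C4 downbeat m2
bar 2: v0=D4 v1=C5 downbeat m7
bar 3: v0=E4 v1=F4 downbeat m2
bar 4: v0=E4 v1=F4 downbeat m2
bar 5: v0=C4 v1=C5 downbeat P8
bar 6: v0=D4 v1=C5 downbeat m7
bar 7: v0=C4 v1=B4 downbeat M7
bar 8: v0=B3 v1=E4 downbeat P4
bar 9: v0=C4 v1=D4 downbeat M2
bar 10: v0=B3 v1=E4 downbeat P4
bar 11: v0=A3 v1=A4 downbeat P8
  -> R4 @ bar 1 tick 0 v(0, 1): B3/C4 m2 untreated
  -> R4 @ bar 1 tick 2 v(0, 1): B3/C5 m2 untreated
  -> R4 @ bar 2 tick 0 v(0, 1): D4/C5 m7 untreated
  -> R4 @ bar 3 tick 0 v(0, 1): E4/F4 m2 untreated
  -> R4 @ bar 7 tick 0 v(0, 1): C4/B4 M7 untreated
  -> R4 @ bar 9 tick 0 v(0, 1): C4/D4 M2 untreated
  -> R4 @ bar 10 tick 0 v(0, 1): B3/E4 P4 untreated
  -> R8 @ bar 10 tick 0 v(0, 1): penult P4 not 3rd/6th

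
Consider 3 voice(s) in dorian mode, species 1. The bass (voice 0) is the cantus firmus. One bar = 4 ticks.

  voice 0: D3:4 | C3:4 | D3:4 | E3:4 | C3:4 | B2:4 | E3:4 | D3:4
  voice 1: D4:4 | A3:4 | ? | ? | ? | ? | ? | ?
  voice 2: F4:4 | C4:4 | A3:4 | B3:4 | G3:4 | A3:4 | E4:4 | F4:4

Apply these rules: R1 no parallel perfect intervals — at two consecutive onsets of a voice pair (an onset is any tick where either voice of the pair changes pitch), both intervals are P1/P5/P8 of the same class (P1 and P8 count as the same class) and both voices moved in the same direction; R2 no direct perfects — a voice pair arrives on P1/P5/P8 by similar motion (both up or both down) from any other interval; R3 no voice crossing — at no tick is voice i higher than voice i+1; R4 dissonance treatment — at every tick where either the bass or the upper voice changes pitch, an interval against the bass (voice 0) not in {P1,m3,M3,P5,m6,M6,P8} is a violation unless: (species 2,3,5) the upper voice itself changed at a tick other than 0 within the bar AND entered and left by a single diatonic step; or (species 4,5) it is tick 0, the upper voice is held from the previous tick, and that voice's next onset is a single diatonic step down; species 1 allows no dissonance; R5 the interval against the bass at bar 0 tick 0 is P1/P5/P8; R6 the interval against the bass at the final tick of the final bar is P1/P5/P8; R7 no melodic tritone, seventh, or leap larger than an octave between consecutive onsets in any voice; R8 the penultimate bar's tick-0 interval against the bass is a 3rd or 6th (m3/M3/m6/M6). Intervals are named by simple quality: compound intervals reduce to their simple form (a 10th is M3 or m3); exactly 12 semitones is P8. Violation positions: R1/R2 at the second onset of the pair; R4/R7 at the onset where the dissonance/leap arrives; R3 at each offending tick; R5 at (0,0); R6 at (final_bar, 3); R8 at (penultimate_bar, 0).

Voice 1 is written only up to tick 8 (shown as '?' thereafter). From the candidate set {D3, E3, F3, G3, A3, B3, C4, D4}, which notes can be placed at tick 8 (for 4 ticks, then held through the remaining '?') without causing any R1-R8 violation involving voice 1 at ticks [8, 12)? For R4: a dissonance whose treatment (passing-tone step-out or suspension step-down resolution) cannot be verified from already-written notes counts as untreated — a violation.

D3: violates R2
E3: violates R4
F3: legal
G3: violates R4
A3: legal
B3: violates R3
C4: violates R3,R4
D4: violates R2,R3

{A3, F3}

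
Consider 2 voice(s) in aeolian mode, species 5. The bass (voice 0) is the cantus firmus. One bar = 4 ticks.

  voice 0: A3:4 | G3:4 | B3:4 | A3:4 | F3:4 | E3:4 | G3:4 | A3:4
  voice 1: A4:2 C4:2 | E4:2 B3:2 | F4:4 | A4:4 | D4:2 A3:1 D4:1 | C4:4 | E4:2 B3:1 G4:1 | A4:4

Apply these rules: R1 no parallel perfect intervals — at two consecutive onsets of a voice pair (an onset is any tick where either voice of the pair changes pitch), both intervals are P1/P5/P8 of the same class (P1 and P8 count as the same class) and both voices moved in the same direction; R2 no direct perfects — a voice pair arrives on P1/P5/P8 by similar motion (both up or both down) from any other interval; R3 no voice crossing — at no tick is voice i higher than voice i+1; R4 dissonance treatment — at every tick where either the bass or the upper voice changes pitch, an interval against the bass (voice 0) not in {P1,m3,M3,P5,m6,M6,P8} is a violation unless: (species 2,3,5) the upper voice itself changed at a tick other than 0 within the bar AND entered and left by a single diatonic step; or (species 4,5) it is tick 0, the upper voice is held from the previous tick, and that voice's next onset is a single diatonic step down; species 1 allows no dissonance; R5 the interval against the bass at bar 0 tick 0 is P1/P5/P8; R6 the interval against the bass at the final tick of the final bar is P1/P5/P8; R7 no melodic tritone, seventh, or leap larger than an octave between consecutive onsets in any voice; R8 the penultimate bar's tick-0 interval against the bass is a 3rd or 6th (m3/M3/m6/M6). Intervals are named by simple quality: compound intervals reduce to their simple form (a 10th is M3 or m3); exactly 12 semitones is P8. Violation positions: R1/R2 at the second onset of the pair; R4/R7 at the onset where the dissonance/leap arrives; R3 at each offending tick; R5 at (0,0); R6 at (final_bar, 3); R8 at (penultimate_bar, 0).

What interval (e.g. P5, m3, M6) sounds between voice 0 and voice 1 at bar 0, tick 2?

m3

voice 0=A3 voice 1=C4 -> m3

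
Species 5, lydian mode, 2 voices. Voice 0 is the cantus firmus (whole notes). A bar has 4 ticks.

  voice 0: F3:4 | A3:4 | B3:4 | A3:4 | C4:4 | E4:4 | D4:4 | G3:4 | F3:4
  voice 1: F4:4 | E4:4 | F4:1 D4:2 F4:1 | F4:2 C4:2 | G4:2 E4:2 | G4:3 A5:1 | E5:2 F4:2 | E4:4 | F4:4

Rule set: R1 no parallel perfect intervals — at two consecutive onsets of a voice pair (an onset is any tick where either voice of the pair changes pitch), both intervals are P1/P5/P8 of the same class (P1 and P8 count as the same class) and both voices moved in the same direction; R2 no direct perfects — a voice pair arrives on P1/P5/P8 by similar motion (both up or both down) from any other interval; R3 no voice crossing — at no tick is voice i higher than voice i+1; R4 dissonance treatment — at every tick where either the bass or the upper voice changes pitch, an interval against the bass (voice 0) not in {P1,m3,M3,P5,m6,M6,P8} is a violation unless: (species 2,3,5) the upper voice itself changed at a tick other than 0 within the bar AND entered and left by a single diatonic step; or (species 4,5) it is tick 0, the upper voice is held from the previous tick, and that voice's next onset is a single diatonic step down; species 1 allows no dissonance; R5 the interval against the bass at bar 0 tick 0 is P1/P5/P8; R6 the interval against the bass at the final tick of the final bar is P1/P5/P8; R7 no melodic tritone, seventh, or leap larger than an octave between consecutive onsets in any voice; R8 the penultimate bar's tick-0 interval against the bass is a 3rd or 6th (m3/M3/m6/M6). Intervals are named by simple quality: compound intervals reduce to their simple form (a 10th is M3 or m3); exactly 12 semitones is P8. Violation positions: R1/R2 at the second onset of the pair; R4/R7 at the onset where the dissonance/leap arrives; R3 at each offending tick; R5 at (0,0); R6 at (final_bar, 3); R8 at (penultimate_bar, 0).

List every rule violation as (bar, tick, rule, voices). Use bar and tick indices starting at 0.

bar 0: v0=F3 v1=F4 downbeat P8
bar 1: v0=A3 v1=E4 downbeat P5
bar 2: v0=B3 v1=F4 downbeat TT
bar 3: v0=A3 v1=F4 downbeat m6
bar 4: v0=C4 v1=G4 downbeat P5
bar 5: v0=E4 v1=G4 downbeat m3
bar 6: v0=D4 v1=E5 downbeat M2
bar 7: v0=G3 v1=E4 downbeat M6
bar 8: v0=F3 v1=F4 downbeat P8
  -> R4 @ bar 2 tick 0 v(0, 1): B3/F4 TT untreated
  -> R4 @ bar 2 tick 3 v(0, 1): B3/F4 TT untreated
  -> R2 @ bar 4 tick 0 v(0, 1): A3/C4 m3 -> C4/G4 P5 similar
  -> R4 @ bar 5 tick 3 v(0, 1): E4/A5 P4 untreated
  -> R7 @ bar 5 tick 3 v(1,): G4->A5 leap 14st
  -> R4 @ bar 6 tick 0 v(0, 1): D4/E5 M2 untreated
  -> R7 @ bar 6 tick 2 v(1,): E5->F4 leap 11st

(2, 0, R4, (0, 1))
(2, 3, R4, (0, 1))
(4, 0, R2, (0, 1))
(5, 3, R4, (0, 1))
(5, 3, R7, (1,))
(6, 0, R4, (0, 1))
(6, 2, R7, (1,))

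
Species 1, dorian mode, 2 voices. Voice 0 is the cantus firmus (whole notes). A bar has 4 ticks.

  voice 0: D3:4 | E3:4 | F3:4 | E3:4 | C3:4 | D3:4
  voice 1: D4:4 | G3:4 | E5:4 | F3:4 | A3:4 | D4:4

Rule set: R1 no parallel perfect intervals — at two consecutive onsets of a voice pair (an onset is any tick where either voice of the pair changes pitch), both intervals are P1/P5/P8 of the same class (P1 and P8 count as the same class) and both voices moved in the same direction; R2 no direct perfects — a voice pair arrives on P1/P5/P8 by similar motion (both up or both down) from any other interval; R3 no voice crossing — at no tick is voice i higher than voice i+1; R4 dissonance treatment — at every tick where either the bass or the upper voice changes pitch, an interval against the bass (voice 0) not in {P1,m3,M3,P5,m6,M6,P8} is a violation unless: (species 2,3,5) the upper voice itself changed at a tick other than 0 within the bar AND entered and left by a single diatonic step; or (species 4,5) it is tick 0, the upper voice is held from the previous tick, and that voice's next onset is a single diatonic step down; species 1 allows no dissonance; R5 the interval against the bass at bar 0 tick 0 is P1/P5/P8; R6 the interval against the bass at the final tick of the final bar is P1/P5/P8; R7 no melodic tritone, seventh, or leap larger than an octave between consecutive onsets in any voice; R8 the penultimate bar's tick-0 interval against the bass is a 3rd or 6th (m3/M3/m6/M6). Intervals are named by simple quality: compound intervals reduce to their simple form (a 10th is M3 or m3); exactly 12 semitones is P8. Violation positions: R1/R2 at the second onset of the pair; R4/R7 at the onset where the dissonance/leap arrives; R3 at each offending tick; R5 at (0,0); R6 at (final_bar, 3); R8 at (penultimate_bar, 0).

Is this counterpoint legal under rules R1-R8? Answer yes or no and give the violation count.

No (5 violations)

bar 0: v0=D3 v1=D4 (P8)
bar 1: v0=E3 v1=G3 (m3)
bar 2: v0=F3 v1=E5 (M7)
bar 3: v0=E3 v1=F3 (m2)
bar 4: v0=C3 v1=A3 (M6)
bar 5: v0=D3 v1=D4 (P8)
  R4 @ bar2.0: F3/E5 M7 untreated
  R7 @ bar2.0: G3->E5 leap 21st
  R4 @ bar3.0: E3/F3 m2 untreated
  R7 @ bar3.0: E5->F3 leap 23st
  R2 @ bar5.0: C3/A3 M6 -> D3/D4 P8 similar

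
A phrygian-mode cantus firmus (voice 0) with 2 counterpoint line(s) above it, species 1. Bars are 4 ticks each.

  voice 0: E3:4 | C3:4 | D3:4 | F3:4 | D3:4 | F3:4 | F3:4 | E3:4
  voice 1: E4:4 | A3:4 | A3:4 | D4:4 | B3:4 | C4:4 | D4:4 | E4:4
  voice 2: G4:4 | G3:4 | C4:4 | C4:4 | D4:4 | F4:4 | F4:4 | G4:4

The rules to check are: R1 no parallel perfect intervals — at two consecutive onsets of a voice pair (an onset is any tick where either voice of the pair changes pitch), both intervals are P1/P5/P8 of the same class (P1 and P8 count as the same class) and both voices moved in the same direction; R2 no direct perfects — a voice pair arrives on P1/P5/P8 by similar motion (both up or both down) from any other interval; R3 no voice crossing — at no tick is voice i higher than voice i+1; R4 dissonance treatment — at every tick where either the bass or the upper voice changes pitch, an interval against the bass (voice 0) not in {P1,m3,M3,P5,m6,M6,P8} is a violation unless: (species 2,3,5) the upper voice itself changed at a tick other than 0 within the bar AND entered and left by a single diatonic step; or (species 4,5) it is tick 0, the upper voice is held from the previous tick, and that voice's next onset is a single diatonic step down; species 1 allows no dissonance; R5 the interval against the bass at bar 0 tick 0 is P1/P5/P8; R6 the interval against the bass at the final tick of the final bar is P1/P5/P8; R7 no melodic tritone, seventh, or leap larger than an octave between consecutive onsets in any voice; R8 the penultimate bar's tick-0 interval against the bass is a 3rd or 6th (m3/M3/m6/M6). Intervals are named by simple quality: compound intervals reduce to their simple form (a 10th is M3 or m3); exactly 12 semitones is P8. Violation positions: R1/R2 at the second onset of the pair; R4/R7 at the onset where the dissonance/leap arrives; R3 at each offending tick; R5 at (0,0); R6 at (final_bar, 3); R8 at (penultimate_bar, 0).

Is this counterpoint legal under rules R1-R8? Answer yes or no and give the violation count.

No (15 violations)

bar 0: v0=E3 v1=E4 v2=G4 (m3)
bar 1: v0=C3 v1=A3 v2=G3 (P5)
bar 2: v0=D3 v1=A3 v2=C4 (m7)
bar 3: v0=F3 v1=D4 v2=C4 (P5)
bar 4: v0=D3 v1=B3 v2=D4 (P8)
bar 5: v0=F3 v1=C4 v2=F4 (P8)
bar 6: v0=F3 v1=D4 v2=F4 (P8)
bar 7: v0=E3 v1=E4 v2=G4 (m3)
  R5 @ bar0.0: opens on m3
  R2 @ bar1.0: E3/G4 m3 -> C3/G3 P5 similar
  R3 @ bar1.0: A3 above G3
  R3 @ bar1.1: A3 above G3
  R3 @ bar1.2: A3 above G3
  R3 @ bar1.3: A3 above G3
  R4 @ bar2.0: D3/C4 m7 untreated
  R3 @ bar3.0: D4 above C4
  R3 @ bar3.1: D4 above C4
  R3 @ bar3.2: D4 above C4
  R3 @ bar3.3: D4 above C4
  R1 @ bar5.0: D3/D4 P8 -> F3/F4 P8 similar
  R2 @ bar5.0: D3/B3 M6 -> F3/C4 P5 similar
  R8 @ bar6.0: penult P8 not 3rd/6th
  R6 @ bar7.3: closes on m3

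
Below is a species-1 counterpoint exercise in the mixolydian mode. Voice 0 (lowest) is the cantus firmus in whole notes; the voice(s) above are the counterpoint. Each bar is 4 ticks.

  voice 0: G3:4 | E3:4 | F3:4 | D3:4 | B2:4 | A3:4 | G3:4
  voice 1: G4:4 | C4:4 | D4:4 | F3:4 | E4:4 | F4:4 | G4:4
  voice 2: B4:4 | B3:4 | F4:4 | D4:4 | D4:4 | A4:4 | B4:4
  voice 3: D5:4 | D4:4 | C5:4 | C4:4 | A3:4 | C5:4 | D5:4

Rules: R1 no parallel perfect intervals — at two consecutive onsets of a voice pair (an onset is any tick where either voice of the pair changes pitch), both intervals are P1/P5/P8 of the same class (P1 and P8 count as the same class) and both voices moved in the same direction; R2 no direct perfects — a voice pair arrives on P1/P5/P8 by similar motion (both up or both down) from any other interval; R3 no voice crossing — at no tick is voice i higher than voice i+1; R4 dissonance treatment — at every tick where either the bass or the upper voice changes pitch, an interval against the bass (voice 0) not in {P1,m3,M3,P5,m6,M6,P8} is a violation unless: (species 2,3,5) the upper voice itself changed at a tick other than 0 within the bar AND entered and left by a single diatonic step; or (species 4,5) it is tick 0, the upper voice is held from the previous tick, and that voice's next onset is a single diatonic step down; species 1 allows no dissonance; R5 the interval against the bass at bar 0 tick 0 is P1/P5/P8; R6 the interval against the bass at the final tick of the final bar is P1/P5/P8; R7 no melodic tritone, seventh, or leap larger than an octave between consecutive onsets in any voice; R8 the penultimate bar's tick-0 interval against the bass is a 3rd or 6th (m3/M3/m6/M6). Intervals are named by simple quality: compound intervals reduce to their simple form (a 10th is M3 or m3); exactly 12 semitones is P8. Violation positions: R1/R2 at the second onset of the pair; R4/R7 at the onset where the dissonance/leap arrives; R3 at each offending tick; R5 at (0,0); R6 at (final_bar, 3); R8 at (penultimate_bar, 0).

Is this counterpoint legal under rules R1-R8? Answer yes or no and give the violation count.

bar 0: v0=G3 v1=G4 v2=B4 v3=D5 (P5)
bar 1: v0=E3 v1=C4 v2=B3 v3=D4 (m7)
bar 2: v0=F3 v1=D4 v2=F4 v3=C5 (P5)
bar 3: v0=D3 v1=F3 v2=D4 v3=C4 (m7)
bar 4: v0=B2 v1=E4 v2=D4 v3=A3 (m7)
bar 5: v0=A3 v1=F4 v2=A4 v3=C5 (m3)
bar 6: v0=G3 v1=G4 v2=B4 v3=D5 (P5)
  R5 @ bar0.0: opens on M3
  R2 @ bar1.0: G3/B4 M3 -> E3/B3 P5 similar
  R3 @ bar1.0: C4 above B3
  R4 @ bar1.0: E3/D4 m7 untreated
  R3 @ bar1.1: C4 above B3
  R3 @ bar1.2: C4 above B3
  R3 @ bar1.3: C4 above B3
  R2 @ bar2.0: E3/B3 P5 -> F3/F4 P8 similar
  R2 @ bar2.0: E3/D4 m7 -> F3/C5 P5 similar
  R2 @ bar2.0: B3/D4 m3 -> F4/C5 P5 similar
  R7 @ bar2.0: B3->F4 leap 6st
  R7 @ bar2.0: D4->C5 leap 10st
  R1 @ bar3.0: F3/F4 P8 -> D3/D4 P8 similar
  R2 @ bar3.0: D4/C5 m7 -> F3/C4 P5 similar
  R3 @ bar3.0: D4 above C4
  R4 @ bar3.0: D3/C4 m7 untreated
  R3 @ bar3.1: D4 above C4
  R3 @ bar3.2: D4 above C4
  R3 @ bar3.3: D4 above C4
  R3 @ bar4.0: E4 above D4
  R3 @ bar4.0: D4 above A3
  R4 @ bar4.0: B2/E4 P4 untreated
  R4 @ bar4.0: B2/A3 m7 untreated
  R7 @ bar4.0: F3->E4 leap 11st
  R3 @ bar4.1: E4 above D4
  R3 @ bar4.1: D4 above A3
  R3 @ bar4.2: E4 above D4
  R3 @ bar4.2: D4 above A3
  R3 @ bar4.3: E4 above D4
  R3 @ bar4.3: D4 above A3
  R1 @ bar5.0: E4/A3 P5 -> F4/C5 P5 similar
  R2 @ bar5.0: B2/D4 m3 -> A3/A4 P8 similar
  R7 @ bar5.0: B2->A3 leap 10st
  R7 @ bar5.0: A3->C5 leap 15st
  R8 @ bar5.0: penult P8 not 3rd/6th
  R1 @ bar6.0: F4/C5 P5 -> G4/D5 P5 similar
  R6 @ bar6.3: closes on M3

No (37 violations)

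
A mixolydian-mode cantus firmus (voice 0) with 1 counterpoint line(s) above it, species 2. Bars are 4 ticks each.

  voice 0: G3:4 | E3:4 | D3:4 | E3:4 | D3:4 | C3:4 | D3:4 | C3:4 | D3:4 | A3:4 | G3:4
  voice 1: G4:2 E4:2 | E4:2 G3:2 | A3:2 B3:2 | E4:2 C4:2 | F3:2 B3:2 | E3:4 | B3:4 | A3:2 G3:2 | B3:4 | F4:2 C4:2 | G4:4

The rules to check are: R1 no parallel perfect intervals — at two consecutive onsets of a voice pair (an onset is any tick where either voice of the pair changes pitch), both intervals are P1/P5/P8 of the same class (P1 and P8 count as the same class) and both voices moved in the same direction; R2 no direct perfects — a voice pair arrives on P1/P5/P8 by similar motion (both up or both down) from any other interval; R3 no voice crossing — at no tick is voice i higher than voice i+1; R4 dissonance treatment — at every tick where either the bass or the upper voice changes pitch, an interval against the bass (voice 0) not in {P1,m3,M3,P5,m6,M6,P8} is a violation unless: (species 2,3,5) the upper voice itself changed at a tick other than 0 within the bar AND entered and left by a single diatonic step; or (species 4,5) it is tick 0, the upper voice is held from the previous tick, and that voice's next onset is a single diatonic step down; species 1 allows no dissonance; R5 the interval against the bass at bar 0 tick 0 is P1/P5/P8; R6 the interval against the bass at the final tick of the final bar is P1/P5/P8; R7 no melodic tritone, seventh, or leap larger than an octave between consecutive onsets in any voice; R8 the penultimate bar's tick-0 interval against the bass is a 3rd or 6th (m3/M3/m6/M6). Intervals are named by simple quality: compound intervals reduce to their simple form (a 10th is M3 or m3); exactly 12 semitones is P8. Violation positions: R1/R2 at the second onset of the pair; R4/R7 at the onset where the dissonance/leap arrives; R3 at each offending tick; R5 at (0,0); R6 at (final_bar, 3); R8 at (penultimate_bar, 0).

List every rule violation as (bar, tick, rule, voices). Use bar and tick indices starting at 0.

(3, 0, R2, (0, 1))
(4, 2, R7, (1,))
(9, 0, R7, (1,))

bar 0: v0=G3 v1=G4 downbeat P8
bar 1: v0=E3 v1=E4 downbeat P8
bar 2: v0=D3 v1=A3 downbeat P5
bar 3: v0=E3 v1=E4 downbeat P8
bar 4: v0=D3 v1=F3 downbeat m3
bar 5: v0=C3 v1=E3 downbeat M3
bar 6: v0=D3 v1=B3 downbeat M6
bar 7: v0=C3 v1=A3 downbeat M6
bar 8: v0=D3 v1=B3 downbeat M6
bar 9: v0=A3 v1=F4 downbeat m6
bar 10: v0=G3 v1=G4 downbeat P8
  -> R2 @ bar 3 tick 0 v(0, 1): D3/B3 M6 -> E3/E4 P8 similar
  -> R7 @ bar 4 tick 2 v(1,): F3->B3 leap 6st
  -> R7 @ bar 9 tick 0 v(1,): B3->F4 leap 6st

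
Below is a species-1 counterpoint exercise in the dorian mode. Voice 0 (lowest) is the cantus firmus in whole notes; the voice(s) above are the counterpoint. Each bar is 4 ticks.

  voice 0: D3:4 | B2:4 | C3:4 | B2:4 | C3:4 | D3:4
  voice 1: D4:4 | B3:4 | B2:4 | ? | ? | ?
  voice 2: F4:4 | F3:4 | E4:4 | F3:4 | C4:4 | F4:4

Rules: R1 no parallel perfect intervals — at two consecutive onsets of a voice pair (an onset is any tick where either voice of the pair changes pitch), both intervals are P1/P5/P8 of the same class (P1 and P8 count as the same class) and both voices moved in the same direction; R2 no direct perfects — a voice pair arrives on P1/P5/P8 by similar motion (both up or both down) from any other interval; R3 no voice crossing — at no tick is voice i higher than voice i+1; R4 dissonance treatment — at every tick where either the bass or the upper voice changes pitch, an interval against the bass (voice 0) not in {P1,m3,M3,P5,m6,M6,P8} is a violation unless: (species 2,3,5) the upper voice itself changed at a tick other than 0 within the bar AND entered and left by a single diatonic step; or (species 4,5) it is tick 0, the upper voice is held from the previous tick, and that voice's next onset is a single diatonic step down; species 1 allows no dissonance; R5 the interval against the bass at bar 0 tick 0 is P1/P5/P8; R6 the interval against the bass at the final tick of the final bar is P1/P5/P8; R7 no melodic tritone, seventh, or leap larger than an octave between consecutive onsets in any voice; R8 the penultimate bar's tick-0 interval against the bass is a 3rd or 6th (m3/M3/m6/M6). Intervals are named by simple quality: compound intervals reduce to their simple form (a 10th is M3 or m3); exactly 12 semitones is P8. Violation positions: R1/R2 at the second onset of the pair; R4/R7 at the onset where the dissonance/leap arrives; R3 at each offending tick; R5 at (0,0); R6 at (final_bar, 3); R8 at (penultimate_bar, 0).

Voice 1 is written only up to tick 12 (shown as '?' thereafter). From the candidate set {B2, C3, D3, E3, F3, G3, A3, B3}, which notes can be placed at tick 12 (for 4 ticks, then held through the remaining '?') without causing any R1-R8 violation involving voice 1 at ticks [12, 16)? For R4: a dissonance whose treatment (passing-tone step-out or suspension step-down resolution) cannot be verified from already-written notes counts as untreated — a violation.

B2: legal
C3: violates R4
D3: legal
E3: violates R4
F3: violates R4,R7
G3: violates R3
A3: violates R3,R4,R7
B3: violates R3

{B2, D3}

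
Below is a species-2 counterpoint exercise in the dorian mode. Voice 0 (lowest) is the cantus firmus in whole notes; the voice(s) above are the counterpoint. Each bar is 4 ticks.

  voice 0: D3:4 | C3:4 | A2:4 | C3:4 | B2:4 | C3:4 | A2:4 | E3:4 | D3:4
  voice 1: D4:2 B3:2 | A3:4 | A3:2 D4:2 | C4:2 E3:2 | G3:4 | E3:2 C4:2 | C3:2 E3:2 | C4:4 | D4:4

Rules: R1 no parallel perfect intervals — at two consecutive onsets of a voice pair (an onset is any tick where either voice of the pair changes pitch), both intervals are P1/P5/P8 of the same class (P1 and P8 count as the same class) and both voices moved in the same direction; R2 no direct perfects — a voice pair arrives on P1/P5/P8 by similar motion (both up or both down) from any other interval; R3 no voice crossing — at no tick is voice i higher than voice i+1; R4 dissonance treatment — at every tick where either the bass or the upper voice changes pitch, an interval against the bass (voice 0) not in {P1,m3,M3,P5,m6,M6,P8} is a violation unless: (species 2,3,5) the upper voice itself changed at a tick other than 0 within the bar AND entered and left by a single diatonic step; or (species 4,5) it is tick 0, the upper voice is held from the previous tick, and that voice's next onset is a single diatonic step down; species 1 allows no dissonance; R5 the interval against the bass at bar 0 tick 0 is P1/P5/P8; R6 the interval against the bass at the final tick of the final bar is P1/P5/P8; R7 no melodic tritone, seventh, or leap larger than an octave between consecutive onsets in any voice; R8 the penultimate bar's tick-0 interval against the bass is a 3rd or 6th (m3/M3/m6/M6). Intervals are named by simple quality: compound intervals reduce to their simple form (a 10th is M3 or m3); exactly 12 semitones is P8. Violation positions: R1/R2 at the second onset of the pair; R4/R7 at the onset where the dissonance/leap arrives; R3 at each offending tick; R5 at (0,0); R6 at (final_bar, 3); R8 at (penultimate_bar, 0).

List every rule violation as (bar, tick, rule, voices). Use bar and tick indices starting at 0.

(2, 2, R4, (0, 1))

bar 0: v0=D3 v1=D4 downbeat P8
bar 1: v0=C3 v1=A3 downbeat M6
bar 2: v0=A2 v1=A3 downbeat P8
bar 3: v0=C3 v1=C4 downbeat P8
bar 4: v0=B2 v1=G3 downbeat m6
bar 5: v0=C3 v1=E3 downbeat M3
bar 6: v0=A2 v1=C3 downbeat m3
bar 7: v0=E3 v1=C4 downbeat m6
bar 8: v0=D3 v1=D4 downbeat P8
  -> R4 @ bar 2 tick 2 v(0, 1): A2/D4 P4 untreated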